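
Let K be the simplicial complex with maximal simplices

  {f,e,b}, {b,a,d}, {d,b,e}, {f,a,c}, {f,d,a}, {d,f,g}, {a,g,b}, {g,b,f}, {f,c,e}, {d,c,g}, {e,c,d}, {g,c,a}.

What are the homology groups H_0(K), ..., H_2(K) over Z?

Take the total order a < b < c < d < e < f < g on the vertex set. Then K (dimension 2) consists of the simplices:

  0-simplices (7): a, b, c, d, e, f, g
  1-simplices (18): ab, ac, ad, af, ag, bd, be, bf, bg, cd, ce, cf, cg, de, df, dg, ef, fg
  2-simplices (12): abd, abg, acf, acg, adf, bde, bef, bfg, cde, cdg, cef, dfg

Hence C_0 ≅ Z^7, C_1 ≅ Z^18, C_2 ≅ Z^12.

The boundary map ∂_1: C_1 → C_0 sends each edge [p,q] (with p < q) to q − p. For instance
  ∂ef = f − e.
The 7×18 boundary matrix has rank 6 and Smith normal form diag(1,1,1,1,1,1).

The boundary map ∂_2: C_2 → C_1 maps a triangle to the signed sum of its edges. For instance
  ∂cdg = dg − cg + cd,
  ∂cef = ef − cf + ce.
This gives a 18×12 integer matrix of rank 12; reducing to Smith normal form yields diagonal entries (1,1,1,1,1,1,1,1,1,1,1,2).

Reading off H_k = ker ∂_k / im ∂_{k+1}:

  H_0: rank C_0 − rank ∂_1 = 7 − 6 = 1, and the invariant factors of ∂_1 are all 1, so H_0 = Z.
  H_1: rank ker ∂_1 − rank ∂_2 = (18 − 6) − 12 = 0, and ∂_2 has invariant factor 2 > 1, so H_1 = Z_2.
  H_2: rank ker ∂_2 − rank ∂_3 = (12 − 12) − 0 = 0, and there is no ∂_3, so H_2 = 0.

As a check, the Euler characteristic is 7 − 18 + 12 = 1, which agrees with 1 − 0 + 0 = 1.

H_0 ≅ Z,  H_1 ≅ Z_2,  H_2 = 0.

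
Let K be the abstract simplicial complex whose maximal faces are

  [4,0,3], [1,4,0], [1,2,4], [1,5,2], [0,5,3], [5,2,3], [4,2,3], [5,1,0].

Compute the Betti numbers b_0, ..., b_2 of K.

Fix the vertex order 0 < 1 < 2 < 3 < 4 < 5 and write every simplex with vertices in increasing order. Then dim K = 2 and the simplices of K are:

  0-simplices (6): [0], [1], [2], [3], [4], [5]
  1-simplices (12): [0,1], [0,3], [0,4], [0,5], [1,2], [1,4], [1,5], [2,3], [2,4], [2,5], [3,4], [3,5]
  2-simplices (8): [0,1,4], [0,1,5], [0,3,4], [0,3,5], [1,2,4], [1,2,5], [2,3,4], [2,3,5]

Hence C_0 ≅ Z^6, C_1 ≅ Z^12, C_2 ≅ Z^8.

∂_1: C_1 → C_0 is given by ∂[p,q] = [q] − [p].
This gives a 6×12 integer matrix of rank 5; reducing to Smith normal form yields diagonal entries (1,1,1,1,1).

The boundary map ∂_2: C_2 → C_1 acts by ∂[p,q,r] = [q,r] − [p,r] + [p,q]. For instance
  ∂[0,3,4] = [3,4] − [0,4] + [0,3],
  ∂[0,1,5] = [1,5] − [0,5] + [0,1].
This gives a 12×8 integer matrix of rank 7; reducing to Smith normal form yields diagonal entries (1,1,1,1,1,1,1).

From H_k ≅ ker(∂_k) / im(∂_{k+1}) we obtain:

  H_0: rank C_0 − rank ∂_1 = 6 − 5 = 1, and the invariant factors of ∂_1 are all 1, so H_0 ≅ Z.
  H_1: rank ker ∂_1 − rank ∂_2 = (12 − 5) − 7 = 0, and the invariant factors of ∂_2 are all 1, so H_1 ≅ 0.
  H_2: rank ker ∂_2 − rank ∂_3 = (8 − 7) − 0 = 1, and there is no ∂_3, so H_2 ≅ Z.

Hence the Betti numbers are b_0 = 1, b_1 = 0, b_2 = 1.

b_0 = 1, b_1 = 0, b_2 = 1.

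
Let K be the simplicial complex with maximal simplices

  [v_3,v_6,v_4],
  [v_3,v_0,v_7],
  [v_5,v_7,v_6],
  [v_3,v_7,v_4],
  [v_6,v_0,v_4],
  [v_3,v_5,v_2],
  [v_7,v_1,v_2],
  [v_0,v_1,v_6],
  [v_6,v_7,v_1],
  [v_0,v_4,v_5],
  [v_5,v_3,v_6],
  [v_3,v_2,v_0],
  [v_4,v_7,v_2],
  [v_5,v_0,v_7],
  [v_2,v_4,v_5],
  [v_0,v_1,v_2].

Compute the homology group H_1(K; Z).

H_1 ≅ Z^2.

We work with the vertex ordering v_0 < v_1 < v_2 < v_3 < v_4 < v_5 < v_6 < v_7. The simplices of K, each written with vertices in increasing order, are:

  0-simplices (8): [v_0], [v_1], [v_2], [v_3], [v_4], [v_5], [v_6], [v_7]
  1-simplices (24): (24 of them)
  2-simplices (16): (16 of them)

giving chain groups C_0 ≅ Z^8, C_1 ≅ Z^24, C_2 ≅ Z^16.

Boundary ∂_1: C_1 → C_0 sends each edge [p,q] (with p < q) to q − p.
The 8×24 boundary matrix has rank 7 and Smith normal form diag(1,1,1,1,1,1,1).

∂_2: C_2 → C_1 acts by ∂[p,q,r] = [q,r] − [p,r] + [p,q]. For instance
  ∂[v_1,v_2,v_7] = [v_2,v_7] − [v_1,v_7] + [v_1,v_2],
  ∂[v_0,v_4,v_6] = [v_4,v_6] − [v_0,v_6] + [v_0,v_4].
The 24×16 boundary matrix has rank 15 and Smith normal form diag(1,1,1,1,1,1,1,1,1,1,1,1,1,1,1).

Computing H_k = (kernel of ∂_k) / (image of ∂_{k+1}):

  H_1: rank ker ∂_1 − rank ∂_2 = (24 − 7) − 15 = 2, and the invariant factors of ∂_2 are all 1, so H_1 ≅ Z^2.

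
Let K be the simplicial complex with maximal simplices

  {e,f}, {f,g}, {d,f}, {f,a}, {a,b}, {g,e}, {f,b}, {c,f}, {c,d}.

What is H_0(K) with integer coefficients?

We work with the vertex ordering a < b < c < d < e < f < g. The simplices of K, each written with vertices in increasing order, are:

  0-simplices (7): a, b, c, d, e, f, g
  1-simplices (9): ab, af, bf, cd, cf, df, ef, eg, fg

giving chain groups C_0 ≅ Z^7, C_1 ≅ Z^9.

The boundary map ∂_1: C_1 → C_0 sends each edge [p,q] (with p < q) to q − p.
The resulting 7×9 matrix has rank 6, and its Smith normal form has invariant factors (1,1,1,1,1,1).

Now H_k = ker ∂_k / im ∂_{k+1}, so:

  H_0: rank C_0 − rank ∂_1 = 7 − 6 = 1, and the invariant factors of ∂_1 are all 1, so H_0 ≅ Z.

H_0 ≅ Z.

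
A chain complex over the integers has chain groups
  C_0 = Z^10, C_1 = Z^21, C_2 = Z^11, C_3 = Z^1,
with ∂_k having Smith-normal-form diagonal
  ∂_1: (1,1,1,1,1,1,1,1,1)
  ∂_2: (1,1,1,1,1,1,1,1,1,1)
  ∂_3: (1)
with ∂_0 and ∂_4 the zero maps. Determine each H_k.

H_0 = Z,  H_1 = Z^2,  H_2 = 0,  H_3 = 0.

H_0: b_0 = 10 − 0 − 9 = 1; torsion from ∂_1 factors > 1: none. So H_0 = Z.
H_1: b_1 = 21 − 9 − 10 = 2; torsion from ∂_2 factors > 1: none. So H_1 = Z^2.
H_2: b_2 = 11 − 10 − 1 = 0; torsion from ∂_3 factors > 1: none. So H_2 = 0.
H_3: b_3 = 1 − 1 − 0 = 0; torsion from ∂_4 factors > 1: none. So H_3 = 0.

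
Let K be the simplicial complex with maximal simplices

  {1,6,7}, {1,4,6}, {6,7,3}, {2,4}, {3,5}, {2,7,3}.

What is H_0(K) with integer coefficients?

H_0 = Z.

Take the total order 1 < 2 < 3 < 4 < 5 < 6 < 7 on the vertex set. Then K (dimension 2) consists of the simplices:

  0-simplices (7): [1], [2], [3], [4], [5], [6], [7]
  1-simplices (11): [1,4], [1,6], [1,7], [2,3], [2,4], [2,7], [3,5], [3,6], [3,7], [4,6], [6,7]
  2-simplices (4): [1,4,6], [1,6,7], [2,3,7], [3,6,7]

Hence C_0 ≅ Z^7, C_1 ≅ Z^11, C_2 ≅ Z^4.

The boundary map ∂_1: C_1 → C_0 sends each edge [p,q] (with p < q) to q − p.
The resulting 7×11 matrix has rank 6, and its Smith normal form has invariant factors (1,1,1,1,1,1).

∂_2: C_2 → C_1 acts by ∂[p,q,r] = [q,r] − [p,r] + [p,q]. For instance
  ∂[1,4,6] = [4,6] − [1,6] + [1,4],
  ∂[2,3,7] = [3,7] − [2,7] + [2,3].
The 11×4 boundary matrix has rank 4 and Smith normal form diag(1,1,1,1).

Reading off H_k = ker ∂_k / im ∂_{k+1}:

  H_0: rank C_0 − rank ∂_1 = 7 − 6 = 1, and the invariant factors of ∂_1 are all 1, so H_0 = Z.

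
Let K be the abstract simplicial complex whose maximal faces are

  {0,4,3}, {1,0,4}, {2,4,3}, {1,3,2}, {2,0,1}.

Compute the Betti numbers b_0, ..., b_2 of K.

Order the vertices as 0 < 1 < 2 < 3 < 4. Listing each simplex with vertices in this order, K has dimension 2 with simplices:

  0-simplices (5): [0], [1], [2], [3], [4]
  1-simplices (10): [0,1], [0,2], [0,3], [0,4], [1,2], [1,3], [1,4], [2,3], [2,4], [3,4]
  2-simplices (5): [0,1,2], [0,1,4], [0,3,4], [1,2,3], [2,3,4]

giving chain groups C_0 ≅ Z^5, C_1 ≅ Z^10, C_2 ≅ Z^5.

Boundary ∂_1: C_1 → C_0 maps an edge to its endpoints' difference, ∂[p,q] = q − p.
This gives a 5×10 integer matrix of rank 4; reducing to Smith normal form yields diagonal entries (1,1,1,1).

∂_2: C_2 → C_1 acts by ∂[p,q,r] = [q,r] − [p,r] + [p,q]. For instance
  ∂[0,3,4] = [3,4] − [0,4] + [0,3],
  ∂[0,1,4] = [1,4] − [0,4] + [0,1].
This gives a 10×5 integer matrix of rank 5; reducing to Smith normal form yields diagonal entries (1,1,1,1,1).

Computing H_k = (kernel of ∂_k) / (image of ∂_{k+1}):

  H_0: rank C_0 − rank ∂_1 = 5 − 4 = 1, and the invariant factors of ∂_1 are all 1, so H_0 ≅ Z.
  H_1: rank ker ∂_1 − rank ∂_2 = (10 − 4) − 5 = 1, and the invariant factors of ∂_2 are all 1, so H_1 ≅ Z.
  H_2: rank ker ∂_2 − rank ∂_3 = (5 − 5) − 0 = 0, and there is no ∂_3, so H_2 ≅ 0.

(K is a triangulation of the Möbius band.)

Hence the Betti numbers are b_0 = 1, b_1 = 1, b_2 = 0.

b_0 = 1, b_1 = 1, b_2 = 0.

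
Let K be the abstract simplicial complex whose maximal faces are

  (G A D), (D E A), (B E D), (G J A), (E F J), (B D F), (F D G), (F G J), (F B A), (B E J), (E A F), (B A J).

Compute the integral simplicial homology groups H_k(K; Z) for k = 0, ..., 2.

H_0 ≅ Z,  H_1 ≅ Z/2,  H_2 = 0.

K has 7 vertices, 18 edges, 12 triangles.
rank ∂_0 = 0, rank ∂_1 = 6 ⇒ b_0 = 7 − 0 − 6 = 1; all invariant factors of ∂_1 are 1 so no torsion. So H_0 ≅ Z.
rank ∂_1 = 6, rank ∂_2 = 12 ⇒ b_1 = 18 − 6 − 12 = 0; ∂_2 has invariant factor(s) [2] giving torsion. So H_1 ≅ Z/2.
rank ∂_2 = 12, rank ∂_3 = 0 ⇒ b_2 = 12 − 12 − 0 = 0. So H_2 ≅ 0.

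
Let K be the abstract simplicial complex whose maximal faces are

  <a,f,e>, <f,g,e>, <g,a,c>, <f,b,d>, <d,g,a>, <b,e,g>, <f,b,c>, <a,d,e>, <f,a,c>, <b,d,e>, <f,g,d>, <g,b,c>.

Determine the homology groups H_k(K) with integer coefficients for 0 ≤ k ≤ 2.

K has 7 vertices, 18 edges, 12 triangles.
rank ∂_0 = 0, rank ∂_1 = 6 ⇒ b_0 = 7 − 0 − 6 = 1; all invariant factors of ∂_1 are 1 so no torsion. So H_0 ≅ Z.
rank ∂_1 = 6, rank ∂_2 = 12 ⇒ b_1 = 18 − 6 − 12 = 0; ∂_2 has invariant factor(s) [2] giving torsion. So H_1 ≅ Z/2.
rank ∂_2 = 12, rank ∂_3 = 0 ⇒ b_2 = 12 − 12 − 0 = 0. So H_2 ≅ 0.

H_0 = Z,  H_1 = Z/2,  H_2 = 0.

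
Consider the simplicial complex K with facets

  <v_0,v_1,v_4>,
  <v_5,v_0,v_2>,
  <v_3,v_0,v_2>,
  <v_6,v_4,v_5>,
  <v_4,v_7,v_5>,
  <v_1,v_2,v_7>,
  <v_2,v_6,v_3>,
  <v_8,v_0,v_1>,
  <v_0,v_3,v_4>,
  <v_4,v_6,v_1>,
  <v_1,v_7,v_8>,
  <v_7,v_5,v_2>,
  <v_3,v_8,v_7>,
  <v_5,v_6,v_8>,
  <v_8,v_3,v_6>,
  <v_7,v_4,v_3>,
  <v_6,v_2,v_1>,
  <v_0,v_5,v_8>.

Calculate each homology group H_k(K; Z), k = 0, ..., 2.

We work with the vertex ordering v_0 < v_1 < v_2 < v_3 < v_4 < v_5 < v_6 < v_7 < v_8. The simplices of K, each written with vertices in increasing order, are:

  0-simplices (9): [v_0], [v_1], [v_2], [v_3], [v_4], [v_5], [v_6], [v_7], [v_8]
  1-simplices (27): (27 of them)
  2-simplices (18): (18 of them)

Hence C_0 ≅ Z^9, C_1 ≅ Z^27, C_2 ≅ Z^18.

∂_1: C_1 → C_0 sends each edge [p,q] (with p < q) to q − p.
This gives a 9×27 integer matrix of rank 8; reducing to Smith normal form yields diagonal entries (1,1,1,1,1,1,1,1).

The boundary map ∂_2: C_2 → C_1 acts by ∂[p,q,r] = [q,r] − [p,r] + [p,q]. For instance
  ∂[v_2,v_3,v_6] = [v_3,v_6] − [v_2,v_6] + [v_2,v_3],
  ∂[v_3,v_6,v_8] = [v_6,v_8] − [v_3,v_8] + [v_3,v_6].
As a 27×18 matrix over Z this has rank 17, with invariant factors (1,1,1,1,1,1,1,1,1,1,1,1,1,1,1,1,1).

Now H_k = ker ∂_k / im ∂_{k+1}, so:

  H_0: rank C_0 − rank ∂_1 = 9 − 8 = 1, and the invariant factors of ∂_1 are all 1, so H_0 ≅ Z.
  H_1: rank ker ∂_1 − rank ∂_2 = (27 − 8) − 17 = 2, and the invariant factors of ∂_2 are all 1, so H_1 ≅ Z^2.
  H_2: rank ker ∂_2 − rank ∂_3 = (18 − 17) − 0 = 1, and there is no ∂_3, so H_2 ≅ Z.

(K is a triangulation of the torus T^2.)

H_0 = Z,  H_1 = Z^2,  H_2 = Z.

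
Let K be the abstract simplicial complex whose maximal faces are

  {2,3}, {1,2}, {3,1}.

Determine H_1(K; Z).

H_1 ≅ Z.

Take the total order 1 < 2 < 3 on the vertex set. Then K (dimension 1) consists of the simplices:

  0-simplices (3): [1], [2], [3]
  1-simplices (3): [1,2], [1,3], [2,3]

giving chain groups C_0 ≅ Z^3, C_1 ≅ Z^3.

The boundary map ∂_1: C_1 → C_0 maps an edge to its endpoints' difference, ∂[p,q] = q − p.
As a 3×3 matrix over Z this has rank 2, with invariant factors (1,1).

Now H_k = ker ∂_k / im ∂_{k+1}, so:

  H_1: rank ker ∂_1 − rank ∂_2 = (3 − 2) − 0 = 1, and there is no ∂_2, so H_1 ≅ Z.

(K is a triangulation of the circle S^1.)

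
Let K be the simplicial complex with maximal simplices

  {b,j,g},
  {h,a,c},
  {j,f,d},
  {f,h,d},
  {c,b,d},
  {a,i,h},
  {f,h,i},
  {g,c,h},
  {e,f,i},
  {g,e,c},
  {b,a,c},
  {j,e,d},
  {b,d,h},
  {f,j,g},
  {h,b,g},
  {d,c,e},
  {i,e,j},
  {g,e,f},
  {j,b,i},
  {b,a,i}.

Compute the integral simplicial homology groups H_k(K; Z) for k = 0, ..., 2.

Take the total order a < b < c < d < e < f < g < h < i < j on the vertex set. Then K (dimension 2) consists of the simplices:

  0-simplices (10): a, b, c, d, e, f, g, h, i, j
  1-simplices (30): ab, ac, ah, ai, bc, bd, bg, bh, bi, bj, cd, ce, cg, ch, de, df, dh, dj, ef, eg, ei, ej, fg, fh, fi, fj, gh, gj, hi, ij
  2-simplices (20): abc, abi, ach, ahi, bcd, bdh, bgh, bgj, bij, cde, ceg, cgh, dej, dfh, dfj, efg, efi, eij, fgj, fhi

so the chain groups are C_0 ≅ Z^10, C_1 ≅ Z^30, C_2 ≅ Z^20.

∂_1: C_1 → C_0 maps an edge to its endpoints' difference, ∂[p,q] = q − p. For instance
  ∂bj = j − b.
The 10×30 boundary matrix has rank 9 and Smith normal form diag(1,1,1,1,1,1,1,1,1).

∂_2: C_2 → C_1 sends each 2-simplex [p,q,r] to [q,r] − [p,r] + [p,q]. For instance
  ∂bgh = gh − bh + bg,
  ∂ahi = hi − ai + ah.
The resulting 30×20 matrix has rank 20, and its Smith normal form has invariant factors (1,1,1,1,1,1,1,1,1,1,1,1,1,1,1,1,1,1,1,2).

Computing H_k = (kernel of ∂_k) / (image of ∂_{k+1}):

  H_0: rank C_0 − rank ∂_1 = 10 − 9 = 1, and the invariant factors of ∂_1 are all 1, so H_0 ≅ Z.
  H_1: rank ker ∂_1 − rank ∂_2 = (30 − 9) − 20 = 1, and ∂_2 has invariant factor 2 > 1, so H_1 ≅ Z × Z/2.
  H_2: rank ker ∂_2 − rank ∂_3 = (20 − 20) − 0 = 0, and there is no ∂_3, so H_2 ≅ 0.

(K is a triangulation of the Klein bottle.)

H_0 = Z,  H_1 = Z × Z/2,  H_2 = 0.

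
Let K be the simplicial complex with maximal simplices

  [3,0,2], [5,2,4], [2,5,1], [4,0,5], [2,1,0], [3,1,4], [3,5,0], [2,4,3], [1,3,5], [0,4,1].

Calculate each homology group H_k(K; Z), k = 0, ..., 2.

H_0 = Z,  H_1 = Z/2Z,  H_2 = 0.

Order the vertices as 0 < 1 < 2 < 3 < 4 < 5. Listing each simplex with vertices in this order, K has dimension 2 with simplices:

  0-simplices (6): [0], [1], [2], [3], [4], [5]
  1-simplices (15): [0,1], [0,2], [0,3], [0,4], [0,5], [1,2], [1,3], [1,4], [1,5], [2,3], [2,4], [2,5], [3,4], [3,5], [4,5]
  2-simplices (10): [0,1,2], [0,1,4], [0,2,3], [0,3,5], [0,4,5], [1,2,5], [1,3,4], [1,3,5], [2,3,4], [2,4,5]

Hence C_0 ≅ Z^6, C_1 ≅ Z^15, C_2 ≅ Z^10.

The boundary map ∂_1: C_1 → C_0 sends each edge [p,q] (with p < q) to q − p.
The 6×15 boundary matrix has rank 5 and Smith normal form diag(1,1,1,1,1).

∂_2: C_2 → C_1 acts by ∂[p,q,r] = [q,r] − [p,r] + [p,q]. For instance
  ∂[2,4,5] = [4,5] − [2,5] + [2,4],
  ∂[2,3,4] = [3,4] − [2,4] + [2,3].
The resulting 15×10 matrix has rank 10, and its Smith normal form has invariant factors (1,1,1,1,1,1,1,1,1,2).

From H_k ≅ ker(∂_k) / im(∂_{k+1}) we obtain:

  H_0: rank C_0 − rank ∂_1 = 6 − 5 = 1, and the invariant factors of ∂_1 are all 1, so H_0 = Z.
  H_1: rank ker ∂_1 − rank ∂_2 = (15 − 5) − 10 = 0, and ∂_2 has invariant factor 2 > 1, so H_1 = Z/2Z.
  H_2: rank ker ∂_2 − rank ∂_3 = (10 − 10) − 0 = 0, and there is no ∂_3, so H_2 = 0.

As a check, the Euler characteristic is 6 − 15 + 10 = 1, which agrees with 1 − 0 + 0 = 1.
(K is a triangulation of the real projective plane RP^2.)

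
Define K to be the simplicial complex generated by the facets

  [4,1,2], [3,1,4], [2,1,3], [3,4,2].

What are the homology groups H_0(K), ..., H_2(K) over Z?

Fix the vertex order 1 < 2 < 3 < 4 and write every simplex with vertices in increasing order. Then dim K = 2 and the simplices of K are:

  0-simplices (4): [1], [2], [3], [4]
  1-simplices (6): [1,2], [1,3], [1,4], [2,3], [2,4], [3,4]
  2-simplices (4): [1,2,3], [1,2,4], [1,3,4], [2,3,4]

giving chain groups C_0 ≅ Z^4, C_1 ≅ Z^6, C_2 ≅ Z^4.

∂_1: C_1 → C_0 is given by ∂[p,q] = [q] − [p]. For instance
  ∂[2,3] = [3] − [2].
As a 4×6 matrix over Z this has rank 3, with invariant factors (1,1,1).

∂_2: C_2 → C_1 sends each 2-simplex [p,q,r] to [q,r] − [p,r] + [p,q]. For instance
  ∂[1,3,4] = [3,4] − [1,4] + [1,3],
  ∂[2,3,4] = [3,4] − [2,4] + [2,3].
The 6×4 boundary matrix has rank 3 and Smith normal form diag(1,1,1).

From H_k ≅ ker(∂_k) / im(∂_{k+1}) we obtain:

  H_0: rank C_0 − rank ∂_1 = 4 − 3 = 1, and the invariant factors of ∂_1 are all 1, so H_0 ≅ Z.
  H_1: rank ker ∂_1 − rank ∂_2 = (6 − 3) − 3 = 0, and the invariant factors of ∂_2 are all 1, so H_1 ≅ 0.
  H_2: rank ker ∂_2 − rank ∂_3 = (4 − 3) − 0 = 1, and there is no ∂_3, so H_2 ≅ Z.

As a check, the Euler characteristic is 4 − 6 + 4 = 2, which agrees with 1 − 0 + 1 = 2.

H_0 ≅ Z,  H_1 = 0,  H_2 ≅ Z.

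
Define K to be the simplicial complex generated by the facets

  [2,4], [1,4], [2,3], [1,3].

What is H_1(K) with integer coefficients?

H_1 ≅ Z.

Take the total order 1 < 2 < 3 < 4 on the vertex set. Then K (dimension 1) consists of the simplices:

  0-simplices (4): [1], [2], [3], [4]
  1-simplices (4): [1,3], [1,4], [2,3], [2,4]

Hence C_0 ≅ Z^4, C_1 ≅ Z^4.

∂_1: C_1 → C_0 sends each edge [p,q] (with p < q) to q − p.
The resulting 4×4 matrix has rank 3, and its Smith normal form has invariant factors (1,1,1).

Now H_k = ker ∂_k / im ∂_{k+1}, so:

  H_1: rank ker ∂_1 − rank ∂_2 = (4 − 3) − 0 = 1, and there is no ∂_2, so H_1 = Z.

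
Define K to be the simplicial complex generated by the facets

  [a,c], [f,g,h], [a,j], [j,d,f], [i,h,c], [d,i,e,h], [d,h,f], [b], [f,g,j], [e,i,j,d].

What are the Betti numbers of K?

b_0 = 2, b_1 = 1, b_2 = 0, b_3 = 0.

Fix the vertex order a < b < c < d < e < f < g < h < i < j and write every simplex with vertices in increasing order. Then dim K = 3 and the simplices of K are:

  0-simplices (10): a, b, c, d, e, f, g, h, i, j
  1-simplices (19): ac, aj, ch, ci, de, df, dh, di, dj, eh, ei, ej, fg, fh, fj, gh, gj, hi, ij
  2-simplices (12): chi, deh, dei, dej, dfh, dfj, dhi, dij, ehi, eij, fgh, fgj
  3-simplices (2): dehi, deij

so the chain groups are C_0 ≅ Z^10, C_1 ≅ Z^19, C_2 ≅ Z^12, C_3 ≅ Z^2.

Boundary ∂_1: C_1 → C_0 maps an edge to its endpoints' difference, ∂[p,q] = q − p. For instance
  ∂dh = h − d.
The resulting 10×19 matrix has rank 8, and its Smith normal form has invariant factors (1,1,1,1,1,1,1,1).

The boundary map ∂_2: C_2 → C_1 acts by ∂[p,q,r] = [q,r] − [p,r] + [p,q]. For instance
  ∂dei = ei − di + de,
  ∂eij = ij − ej + ei.
As a 19×12 matrix over Z this has rank 10, with invariant factors (1,1,1,1,1,1,1,1,1,1).

The boundary map ∂_3: C_3 → C_2 sends each 3-simplex σ to the alternating sum Σ_i (−1)^i (σ with its i-th vertex removed). For instance
  ∂deij = eij − dij + dej − dei,
  ∂dehi = ehi − dhi + dei − deh.
As a 12×2 matrix over Z this has rank 2, with invariant factors (1,1).

Now H_k = ker ∂_k / im ∂_{k+1}, so:

  H_0: rank C_0 − rank ∂_1 = 10 − 8 = 2, and the invariant factors of ∂_1 are all 1, so H_0 ≅ Z^2.
  H_1: rank ker ∂_1 − rank ∂_2 = (19 − 8) − 10 = 1, and the invariant factors of ∂_2 are all 1, so H_1 ≅ Z.
  H_2: rank ker ∂_2 − rank ∂_3 = (12 − 10) − 2 = 0, and the invariant factors of ∂_3 are all 1, so H_2 ≅ 0.
  H_3: rank ker ∂_3 − rank ∂_4 = (2 − 2) − 0 = 0, and there is no ∂_4, so H_3 ≅ 0.

As a check, the Euler characteristic is 10 − 19 + 12 − 2 = 1, which agrees with 2 − 1 + 0 − 0 = 1.

Hence the Betti numbers are b_0 = 2, b_1 = 1, b_2 = 0, b_3 = 0.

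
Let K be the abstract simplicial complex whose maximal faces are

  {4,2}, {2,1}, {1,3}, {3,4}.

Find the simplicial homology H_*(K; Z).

H_0 ≅ Z,  H_1 ≅ Z.

Order the vertices as 1 < 2 < 3 < 4. Listing each simplex with vertices in this order, K has dimension 1 with simplices:

  0-simplices (4): [1], [2], [3], [4]
  1-simplices (4): [1,2], [1,3], [2,4], [3,4]

so the chain groups are C_0 ≅ Z^4, C_1 ≅ Z^4.

∂_1: C_1 → C_0 sends each edge [p,q] (with p < q) to q − p.
This gives a 4×4 integer matrix of rank 3; reducing to Smith normal form yields diagonal entries (1,1,1).

Reading off H_k = ker ∂_k / im ∂_{k+1}:

  H_0: rank C_0 − rank ∂_1 = 4 − 3 = 1, and the invariant factors of ∂_1 are all 1, so H_0 = Z.
  H_1: rank ker ∂_1 − rank ∂_2 = (4 − 3) − 0 = 1, and there is no ∂_2, so H_1 = Z.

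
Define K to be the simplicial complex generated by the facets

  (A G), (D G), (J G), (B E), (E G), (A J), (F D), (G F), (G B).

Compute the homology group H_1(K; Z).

H_1 ≅ Z^3.

Fix the vertex order A < B < D < E < F < G < J and write every simplex with vertices in increasing order. Then dim K = 1 and the simplices of K are:

  0-simplices (7): A, B, D, E, F, G, J
  1-simplices (9): AG, AJ, BE, BG, DF, DG, EG, FG, GJ

giving chain groups C_0 ≅ Z^7, C_1 ≅ Z^9.

∂_1: C_1 → C_0 maps an edge to its endpoints' difference, ∂[p,q] = q − p.
This gives a 7×9 integer matrix of rank 6; reducing to Smith normal form yields diagonal entries (1,1,1,1,1,1).

Reading off H_k = ker ∂_k / im ∂_{k+1}:

  H_1: rank ker ∂_1 − rank ∂_2 = (9 − 6) − 0 = 3, and there is no ∂_2, so H_1 ≅ Z^3.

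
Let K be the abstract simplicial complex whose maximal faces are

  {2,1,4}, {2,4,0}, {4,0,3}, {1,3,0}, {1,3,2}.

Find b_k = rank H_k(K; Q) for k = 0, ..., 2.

K has 5 vertices, 10 edges, 5 triangles.
rank ∂_0 = 0, rank ∂_1 = 4 ⇒ b_0 = 5 − 0 − 4 = 1; all invariant factors of ∂_1 are 1 so no torsion. So H_0 = Z.
rank ∂_1 = 4, rank ∂_2 = 5 ⇒ b_1 = 10 − 4 − 5 = 1; all invariant factors of ∂_2 are 1 so no torsion. So H_1 = Z.
rank ∂_2 = 5, rank ∂_3 = 0 ⇒ b_2 = 5 − 5 − 0 = 0. So H_2 = 0.

b_0 = 1, b_1 = 1, b_2 = 0.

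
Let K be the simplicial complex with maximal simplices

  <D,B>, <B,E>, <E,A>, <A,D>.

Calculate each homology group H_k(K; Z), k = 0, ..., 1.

We work with the vertex ordering A < B < D < E. The simplices of K, each written with vertices in increasing order, are:

  0-simplices (4): A, B, D, E
  1-simplices (4): AD, AE, BD, BE

giving chain groups C_0 ≅ Z^4, C_1 ≅ Z^4.

Boundary ∂_1: C_1 → C_0 maps an edge to its endpoints' difference, ∂[p,q] = q − p.
As a 4×4 matrix over Z this has rank 3, with invariant factors (1,1,1).

Computing H_k = (kernel of ∂_k) / (image of ∂_{k+1}):

  H_0: rank C_0 − rank ∂_1 = 4 − 3 = 1, and the invariant factors of ∂_1 are all 1, so H_0 ≅ Z.
  H_1: rank ker ∂_1 − rank ∂_2 = (4 − 3) − 0 = 1, and there is no ∂_2, so H_1 ≅ Z.

As a check, the Euler characteristic is 4 − 4 = 0, which agrees with 1 − 1 = 0.

H_0 = Z,  H_1 = Z.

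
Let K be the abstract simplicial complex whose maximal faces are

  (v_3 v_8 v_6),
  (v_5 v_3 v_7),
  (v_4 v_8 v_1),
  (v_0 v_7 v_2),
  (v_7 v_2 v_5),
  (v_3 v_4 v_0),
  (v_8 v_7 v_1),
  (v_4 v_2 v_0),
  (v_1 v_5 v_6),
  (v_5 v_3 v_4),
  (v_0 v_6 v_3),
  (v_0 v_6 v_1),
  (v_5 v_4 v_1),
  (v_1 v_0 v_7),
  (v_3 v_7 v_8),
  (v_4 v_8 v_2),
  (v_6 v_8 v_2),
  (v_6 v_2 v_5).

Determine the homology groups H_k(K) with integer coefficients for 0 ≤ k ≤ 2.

K has 9 vertices, 27 edges, 18 triangles.
rank ∂_0 = 0, rank ∂_1 = 8 ⇒ b_0 = 9 − 0 − 8 = 1; all invariant factors of ∂_1 are 1 so no torsion. So H_0 ≅ Z.
rank ∂_1 = 8, rank ∂_2 = 17 ⇒ b_1 = 27 − 8 − 17 = 2; all invariant factors of ∂_2 are 1 so no torsion. So H_1 ≅ Z^2.
rank ∂_2 = 17, rank ∂_3 = 0 ⇒ b_2 = 18 − 17 − 0 = 1. So H_2 ≅ Z.

H_0 ≅ Z,  H_1 ≅ Z^2,  H_2 ≅ Z.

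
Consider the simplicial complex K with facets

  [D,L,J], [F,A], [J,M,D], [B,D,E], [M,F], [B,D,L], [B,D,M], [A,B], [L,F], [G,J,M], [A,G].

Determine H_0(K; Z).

H_0 = Z.

Take the total order A < B < D < E < F < G < J < L < M on the vertex set. Then K (dimension 2) consists of the simplices:

  0-simplices (9): A, B, D, E, F, G, J, L, M
  1-simplices (17): AB, AF, AG, BD, BE, BL, BM, DE, DJ, DL, DM, FL, FM, GJ, GM, JL, JM
  2-simplices (6): BDE, BDL, BDM, DJL, DJM, GJM

so the chain groups are C_0 ≅ Z^9, C_1 ≅ Z^17, C_2 ≅ Z^6.

The boundary map ∂_1: C_1 → C_0 maps an edge to its endpoints' difference, ∂[p,q] = q − p.
The resulting 9×17 matrix has rank 8, and its Smith normal form has invariant factors (1,1,1,1,1,1,1,1).

Boundary ∂_2: C_2 → C_1 acts by ∂[p,q,r] = [q,r] − [p,r] + [p,q]. For instance
  ∂BDE = DE − BE + BD,
  ∂DJM = JM − DM + DJ.
The resulting 17×6 matrix has rank 6, and its Smith normal form has invariant factors (1,1,1,1,1,1).

Computing H_k = (kernel of ∂_k) / (image of ∂_{k+1}):

  H_0: rank C_0 − rank ∂_1 = 9 − 8 = 1, and the invariant factors of ∂_1 are all 1, so H_0 ≅ Z.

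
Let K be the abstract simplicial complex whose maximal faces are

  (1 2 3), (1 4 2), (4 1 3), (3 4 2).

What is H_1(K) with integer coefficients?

Fix the vertex order 1 < 2 < 3 < 4 and write every simplex with vertices in increasing order. Then dim K = 2 and the simplices of K are:

  0-simplices (4): [1], [2], [3], [4]
  1-simplices (6): [1,2], [1,3], [1,4], [2,3], [2,4], [3,4]
  2-simplices (4): [1,2,3], [1,2,4], [1,3,4], [2,3,4]

giving chain groups C_0 ≅ Z^4, C_1 ≅ Z^6, C_2 ≅ Z^4.

Boundary ∂_1: C_1 → C_0 sends each edge [p,q] (with p < q) to q − p. For instance
  ∂[1,2] = [2] − [1].
The 4×6 boundary matrix has rank 3 and Smith normal form diag(1,1,1).

The boundary map ∂_2: C_2 → C_1 sends each 2-simplex [p,q,r] to [q,r] − [p,r] + [p,q]. For instance
  ∂[1,3,4] = [3,4] − [1,4] + [1,3],
  ∂[1,2,3] = [2,3] − [1,3] + [1,2].
This gives a 6×4 integer matrix of rank 3; reducing to Smith normal form yields diagonal entries (1,1,1).

Reading off H_k = ker ∂_k / im ∂_{k+1}:

  H_1: rank ker ∂_1 − rank ∂_2 = (6 − 3) − 3 = 0, and the invariant factors of ∂_2 are all 1, so H_1 ≅ 0.

H_1 = 0.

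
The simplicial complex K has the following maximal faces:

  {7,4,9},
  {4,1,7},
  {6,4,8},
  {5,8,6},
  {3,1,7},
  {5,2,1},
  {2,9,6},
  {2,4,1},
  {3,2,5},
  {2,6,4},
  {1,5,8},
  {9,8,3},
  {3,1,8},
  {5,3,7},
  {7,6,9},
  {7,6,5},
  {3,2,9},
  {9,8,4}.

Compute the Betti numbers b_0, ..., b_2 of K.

We work with the vertex ordering 1 < 2 < 3 < 4 < 5 < 6 < 7 < 8 < 9. The simplices of K, each written with vertices in increasing order, are:

  0-simplices (9): [1], [2], [3], [4], [5], [6], [7], [8], [9]
  1-simplices (27): (27 of them)
  2-simplices (18): [1,2,4], [1,2,5], [1,3,7], [1,3,8], [1,4,7], [1,5,8], [2,3,5], [2,3,9], [2,4,6], [2,6,9], [3,5,7], [3,8,9], [4,6,8], [4,7,9], [4,8,9], [5,6,7], [5,6,8], [6,7,9]

so the chain groups are C_0 ≅ Z^9, C_1 ≅ Z^27, C_2 ≅ Z^18.

∂_1: C_1 → C_0 maps an edge to its endpoints' difference, ∂[p,q] = q − p. For instance
  ∂[2,9] = [9] − [2].
This gives a 9×27 integer matrix of rank 8; reducing to Smith normal form yields diagonal entries (1,1,1,1,1,1,1,1).

∂_2: C_2 → C_1 sends each 2-simplex [p,q,r] to [q,r] − [p,r] + [p,q]. For instance
  ∂[2,6,9] = [6,9] − [2,9] + [2,6],
  ∂[1,2,5] = [2,5] − [1,5] + [1,2].
This gives a 27×18 integer matrix of rank 18; reducing to Smith normal form yields diagonal entries (1,1,1,1,1,1,1,1,1,1,1,1,1,1,1,1,1,2).

Now H_k = ker ∂_k / im ∂_{k+1}, so:

  H_0: rank C_0 − rank ∂_1 = 9 − 8 = 1, and the invariant factors of ∂_1 are all 1, so H_0 ≅ Z.
  H_1: rank ker ∂_1 − rank ∂_2 = (27 − 8) − 18 = 1, and ∂_2 has invariant factor 2 > 1, so H_1 ≅ Z ⊕ Z/2.
  H_2: rank ker ∂_2 − rank ∂_3 = (18 − 18) − 0 = 0, and there is no ∂_3, so H_2 ≅ 0.

(K is a triangulation of the Klein bottle.)

Hence the Betti numbers are b_0 = 1, b_1 = 1, b_2 = 0.

b_0 = 1, b_1 = 1, b_2 = 0.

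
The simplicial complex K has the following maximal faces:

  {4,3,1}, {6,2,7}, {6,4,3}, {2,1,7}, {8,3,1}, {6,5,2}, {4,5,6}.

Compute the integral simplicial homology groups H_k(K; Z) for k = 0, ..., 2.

Fix the vertex order 1 < 2 < 3 < 4 < 5 < 6 < 7 < 8 and write every simplex with vertices in increasing order. Then dim K = 2 and the simplices of K are:

  0-simplices (8): [1], [2], [3], [4], [5], [6], [7], [8]
  1-simplices (15): [1,2], [1,3], [1,4], [1,7], [1,8], [2,5], [2,6], [2,7], [3,4], [3,6], [3,8], [4,5], [4,6], [5,6], [6,7]
  2-simplices (7): [1,2,7], [1,3,4], [1,3,8], [2,5,6], [2,6,7], [3,4,6], [4,5,6]

Hence C_0 ≅ Z^8, C_1 ≅ Z^15, C_2 ≅ Z^7.

The boundary map ∂_1: C_1 → C_0 is given by ∂[p,q] = [q] − [p].
The resulting 8×15 matrix has rank 7, and its Smith normal form has invariant factors (1,1,1,1,1,1,1).

∂_2: C_2 → C_1 acts by ∂[p,q,r] = [q,r] − [p,r] + [p,q]. For instance
  ∂[2,5,6] = [5,6] − [2,6] + [2,5],
  ∂[2,6,7] = [6,7] − [2,7] + [2,6].
This gives a 15×7 integer matrix of rank 7; reducing to Smith normal form yields diagonal entries (1,1,1,1,1,1,1).

From H_k ≅ ker(∂_k) / im(∂_{k+1}) we obtain:

  H_0: rank C_0 − rank ∂_1 = 8 − 7 = 1, and the invariant factors of ∂_1 are all 1, so H_0 = Z.
  H_1: rank ker ∂_1 − rank ∂_2 = (15 − 7) − 7 = 1, and the invariant factors of ∂_2 are all 1, so H_1 = Z.
  H_2: rank ker ∂_2 − rank ∂_3 = (7 − 7) − 0 = 0, and there is no ∂_3, so H_2 = 0.

H_0 ≅ Z,  H_1 ≅ Z,  H_2 = 0.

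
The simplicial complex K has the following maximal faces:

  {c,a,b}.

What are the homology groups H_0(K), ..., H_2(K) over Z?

H_0 ≅ Z,  H_1 = 0,  H_2 = 0.

K has 3 vertices, 3 edges, 1 triangle.
rank ∂_0 = 0, rank ∂_1 = 2 ⇒ b_0 = 3 − 0 − 2 = 1; all invariant factors of ∂_1 are 1 so no torsion. So H_0 = Z.
rank ∂_1 = 2, rank ∂_2 = 1 ⇒ b_1 = 3 − 2 − 1 = 0; all invariant factors of ∂_2 are 1 so no torsion. So H_1 = 0.
rank ∂_2 = 1, rank ∂_3 = 0 ⇒ b_2 = 1 − 1 − 0 = 0. So H_2 = 0.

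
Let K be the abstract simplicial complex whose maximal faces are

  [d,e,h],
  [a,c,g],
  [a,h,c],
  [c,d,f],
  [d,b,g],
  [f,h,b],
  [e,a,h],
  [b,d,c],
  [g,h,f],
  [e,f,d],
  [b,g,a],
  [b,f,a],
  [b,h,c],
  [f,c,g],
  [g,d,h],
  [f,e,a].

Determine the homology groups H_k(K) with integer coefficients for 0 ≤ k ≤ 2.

H_0 ≅ Z,  H_1 ≅ Z^2,  H_2 ≅ Z.

Order the vertices as a < b < c < d < e < f < g < h. Listing each simplex with vertices in this order, K has dimension 2 with simplices:

  0-simplices (8): a, b, c, d, e, f, g, h
  1-simplices (24): ab, ac, ae, af, ag, ah, bc, bd, bf, bg, bh, cd, cf, cg, ch, de, df, dg, dh, ef, eh, fg, fh, gh
  2-simplices (16): abf, abg, acg, ach, aef, aeh, bcd, bch, bdg, bfh, cdf, cfg, def, deh, dgh, fgh

Hence C_0 ≅ Z^8, C_1 ≅ Z^24, C_2 ≅ Z^16.

∂_1: C_1 → C_0 sends each edge [p,q] (with p < q) to q − p. For instance
  ∂ah = h − a.
This gives a 8×24 integer matrix of rank 7; reducing to Smith normal form yields diagonal entries (1,1,1,1,1,1,1).

The boundary map ∂_2: C_2 → C_1 acts by ∂[p,q,r] = [q,r] − [p,r] + [p,q]. For instance
  ∂cdf = df − cf + cd,
  ∂fgh = gh − fh + fg.
As a 24×16 matrix over Z this has rank 15, with invariant factors (1,1,1,1,1,1,1,1,1,1,1,1,1,1,1).

Now H_k = ker ∂_k / im ∂_{k+1}, so:

  H_0: rank C_0 − rank ∂_1 = 8 − 7 = 1, and the invariant factors of ∂_1 are all 1, so H_0 ≅ Z.
  H_1: rank ker ∂_1 − rank ∂_2 = (24 − 7) − 15 = 2, and the invariant factors of ∂_2 are all 1, so H_1 ≅ Z^2.
  H_2: rank ker ∂_2 − rank ∂_3 = (16 − 15) − 0 = 1, and there is no ∂_3, so H_2 ≅ Z.

(K is a triangulation of the torus T^2.)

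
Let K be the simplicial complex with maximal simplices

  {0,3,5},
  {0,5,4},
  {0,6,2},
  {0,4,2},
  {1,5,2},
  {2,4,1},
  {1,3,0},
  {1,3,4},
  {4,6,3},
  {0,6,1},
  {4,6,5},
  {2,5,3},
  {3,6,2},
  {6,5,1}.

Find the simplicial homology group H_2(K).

K has 7 vertices, 21 edges, 14 triangles.
rank ∂_2 = 13, rank ∂_3 = 0 ⇒ b_2 = 14 − 13 − 0 = 1. So H_2 = Z.

H_2 = Z.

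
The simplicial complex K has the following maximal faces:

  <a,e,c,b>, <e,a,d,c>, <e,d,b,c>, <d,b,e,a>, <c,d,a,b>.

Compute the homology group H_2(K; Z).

We work with the vertex ordering a < b < c < d < e. The simplices of K, each written with vertices in increasing order, are:

  0-simplices (5): a, b, c, d, e
  1-simplices (10): ab, ac, ad, ae, bc, bd, be, cd, ce, de
  2-simplices (10): abc, abd, abe, acd, ace, ade, bcd, bce, bde, cde
  3-simplices (5): abcd, abce, abde, acde, bcde

giving chain groups C_0 ≅ Z^5, C_1 ≅ Z^10, C_2 ≅ Z^10, C_3 ≅ Z^5.

∂_1: C_1 → C_0 is given by ∂[p,q] = [q] − [p]. For instance
  ∂ce = e − c.
The 5×10 boundary matrix has rank 4 and Smith normal form diag(1,1,1,1).

∂_2: C_2 → C_1 sends each 2-simplex [p,q,r] to [q,r] − [p,r] + [p,q]. For instance
  ∂bcd = cd − bd + bc,
  ∂ace = ce − ae + ac.
The resulting 10×10 matrix has rank 6, and its Smith normal form has invariant factors (1,1,1,1,1,1).

The boundary map ∂_3: C_3 → C_2 sends each 3-simplex σ to the alternating sum Σ_i (−1)^i (σ with its i-th vertex removed). For instance
  ∂bcde = cde − bde + bce − bcd,
  ∂abde = bde − ade + abe − abd.
As a 10×5 matrix over Z this has rank 4, with invariant factors (1,1,1,1).

From H_k ≅ ker(∂_k) / im(∂_{k+1}) we obtain:

  H_2: rank ker ∂_2 − rank ∂_3 = (10 − 6) − 4 = 0, and the invariant factors of ∂_3 are all 1, so H_2 ≅ 0.

H_2 = 0.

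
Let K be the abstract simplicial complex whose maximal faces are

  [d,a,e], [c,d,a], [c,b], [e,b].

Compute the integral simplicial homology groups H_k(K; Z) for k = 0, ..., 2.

We work with the vertex ordering a < b < c < d < e. The simplices of K, each written with vertices in increasing order, are:

  0-simplices (5): a, b, c, d, e
  1-simplices (7): ac, ad, ae, bc, be, cd, de
  2-simplices (2): acd, ade

Hence C_0 ≅ Z^5, C_1 ≅ Z^7, C_2 ≅ Z^2.

∂_1: C_1 → C_0 sends each edge [p,q] (with p < q) to q − p.
The resulting 5×7 matrix has rank 4, and its Smith normal form has invariant factors (1,1,1,1).

∂_2: C_2 → C_1 maps a triangle to the signed sum of its edges. For instance
  ∂ade = de − ae + ad,
  ∂acd = cd − ad + ac.
The 7×2 boundary matrix has rank 2 and Smith normal form diag(1,1).

From H_k ≅ ker(∂_k) / im(∂_{k+1}) we obtain:

  H_0: rank C_0 − rank ∂_1 = 5 − 4 = 1, and the invariant factors of ∂_1 are all 1, so H_0 = Z.
  H_1: rank ker ∂_1 − rank ∂_2 = (7 − 4) − 2 = 1, and the invariant factors of ∂_2 are all 1, so H_1 = Z.
  H_2: rank ker ∂_2 − rank ∂_3 = (2 − 2) − 0 = 0, and there is no ∂_3, so H_2 = 0.

As a check, the Euler characteristic is 5 − 7 + 2 = 0, which agrees with 1 − 1 + 0 = 0.

H_0 ≅ Z,  H_1 ≅ Z,  H_2 = 0.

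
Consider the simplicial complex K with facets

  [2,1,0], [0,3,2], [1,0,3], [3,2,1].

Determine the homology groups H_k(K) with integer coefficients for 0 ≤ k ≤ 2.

We work with the vertex ordering 0 < 1 < 2 < 3. The simplices of K, each written with vertices in increasing order, are:

  0-simplices (4): [0], [1], [2], [3]
  1-simplices (6): [0,1], [0,2], [0,3], [1,2], [1,3], [2,3]
  2-simplices (4): [0,1,2], [0,1,3], [0,2,3], [1,2,3]

so the chain groups are C_0 ≅ Z^4, C_1 ≅ Z^6, C_2 ≅ Z^4.

∂_1: C_1 → C_0 sends each edge [p,q] (with p < q) to q − p.
As a 4×6 matrix over Z this has rank 3, with invariant factors (1,1,1).

∂_2: C_2 → C_1 acts by ∂[p,q,r] = [q,r] − [p,r] + [p,q]. For instance
  ∂[1,2,3] = [2,3] − [1,3] + [1,2],
  ∂[0,1,3] = [1,3] − [0,3] + [0,1].
The 6×4 boundary matrix has rank 3 and Smith normal form diag(1,1,1).

Computing H_k = (kernel of ∂_k) / (image of ∂_{k+1}):

  H_0: rank C_0 − rank ∂_1 = 4 − 3 = 1, and the invariant factors of ∂_1 are all 1, so H_0 = Z.
  H_1: rank ker ∂_1 − rank ∂_2 = (6 − 3) − 3 = 0, and the invariant factors of ∂_2 are all 1, so H_1 = 0.
  H_2: rank ker ∂_2 − rank ∂_3 = (4 − 3) − 0 = 1, and there is no ∂_3, so H_2 = Z.

(K is a triangulation of the 2-sphere S^2.)

H_0 ≅ Z,  H_1 = 0,  H_2 ≅ Z.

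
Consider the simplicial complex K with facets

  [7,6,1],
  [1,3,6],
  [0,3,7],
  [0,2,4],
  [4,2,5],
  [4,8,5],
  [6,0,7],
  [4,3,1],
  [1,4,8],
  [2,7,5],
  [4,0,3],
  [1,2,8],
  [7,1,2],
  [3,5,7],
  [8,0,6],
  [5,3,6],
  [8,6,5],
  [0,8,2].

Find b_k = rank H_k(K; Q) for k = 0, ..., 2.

b_0 = 1, b_1 = 1, b_2 = 0.

Fix the vertex order 0 < 1 < 2 < 3 < 4 < 5 < 6 < 7 < 8 and write every simplex with vertices in increasing order. Then dim K = 2 and the simplices of K are:

  0-simplices (9): [0], [1], [2], [3], [4], [5], [6], [7], [8]
  1-simplices (27): (27 of them)
  2-simplices (18): [0,2,4], [0,2,8], [0,3,4], [0,3,7], [0,6,7], [0,6,8], [1,2,7], [1,2,8], [1,3,4], [1,3,6], [1,4,8], [1,6,7], [2,4,5], [2,5,7], [3,5,6], [3,5,7], [4,5,8], [5,6,8]

giving chain groups C_0 ≅ Z^9, C_1 ≅ Z^27, C_2 ≅ Z^18.

The boundary map ∂_1: C_1 → C_0 sends each edge [p,q] (with p < q) to q − p.
As a 9×27 matrix over Z this has rank 8, with invariant factors (1,1,1,1,1,1,1,1).

The boundary map ∂_2: C_2 → C_1 maps a triangle to the signed sum of its edges. For instance
  ∂[3,5,6] = [5,6] − [3,6] + [3,5],
  ∂[1,6,7] = [6,7] − [1,7] + [1,6].
As a 27×18 matrix over Z this has rank 18, with invariant factors (1,1,1,1,1,1,1,1,1,1,1,1,1,1,1,1,1,2).

Computing H_k = (kernel of ∂_k) / (image of ∂_{k+1}):

  H_0: rank C_0 − rank ∂_1 = 9 − 8 = 1, and the invariant factors of ∂_1 are all 1, so H_0 ≅ Z.
  H_1: rank ker ∂_1 − rank ∂_2 = (27 − 8) − 18 = 1, and ∂_2 has invariant factor 2 > 1, so H_1 ≅ Z ⊕ Z/2Z.
  H_2: rank ker ∂_2 − rank ∂_3 = (18 − 18) − 0 = 0, and there is no ∂_3, so H_2 ≅ 0.

(K is a triangulation of the Klein bottle.)

Hence the Betti numbers are b_0 = 1, b_1 = 1, b_2 = 0.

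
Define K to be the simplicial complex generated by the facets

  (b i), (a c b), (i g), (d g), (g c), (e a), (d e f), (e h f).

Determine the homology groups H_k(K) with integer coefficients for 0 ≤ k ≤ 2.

Order the vertices as a < b < c < d < e < f < g < h < i. Listing each simplex with vertices in this order, K has dimension 2 with simplices:

  0-simplices (9): a, b, c, d, e, f, g, h, i
  1-simplices (13): ab, ac, ae, bc, bi, cg, de, df, dg, ef, eh, fh, gi
  2-simplices (3): abc, def, efh

so the chain groups are C_0 ≅ Z^9, C_1 ≅ Z^13, C_2 ≅ Z^3.

∂_1: C_1 → C_0 is given by ∂[p,q] = [q] − [p].
The resulting 9×13 matrix has rank 8, and its Smith normal form has invariant factors (1,1,1,1,1,1,1,1).

∂_2: C_2 → C_1 acts by ∂[p,q,r] = [q,r] − [p,r] + [p,q]. For instance
  ∂abc = bc − ac + ab,
  ∂def = ef − df + de.
As a 13×3 matrix over Z this has rank 3, with invariant factors (1,1,1).

From H_k ≅ ker(∂_k) / im(∂_{k+1}) we obtain:

  H_0: rank C_0 − rank ∂_1 = 9 − 8 = 1, and the invariant factors of ∂_1 are all 1, so H_0 = Z.
  H_1: rank ker ∂_1 − rank ∂_2 = (13 − 8) − 3 = 2, and the invariant factors of ∂_2 are all 1, so H_1 = Z^2.
  H_2: rank ker ∂_2 − rank ∂_3 = (3 − 3) − 0 = 0, and there is no ∂_3, so H_2 = 0.

As a check, the Euler characteristic is 9 − 13 + 3 = -1, which agrees with 1 − 2 + 0 = -1.

H_0 ≅ Z,  H_1 ≅ Z^2,  H_2 = 0.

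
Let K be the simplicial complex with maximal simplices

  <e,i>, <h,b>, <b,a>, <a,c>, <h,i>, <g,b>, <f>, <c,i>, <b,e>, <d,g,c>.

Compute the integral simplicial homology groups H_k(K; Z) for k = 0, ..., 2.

K has 9 vertices, 11 edges, 1 triangle.
rank ∂_0 = 0, rank ∂_1 = 7 ⇒ b_0 = 9 − 0 − 7 = 2; all invariant factors of ∂_1 are 1 so no torsion. So H_0 ≅ Z^2.
rank ∂_1 = 7, rank ∂_2 = 1 ⇒ b_1 = 11 − 7 − 1 = 3; all invariant factors of ∂_2 are 1 so no torsion. So H_1 ≅ Z^3.
rank ∂_2 = 1, rank ∂_3 = 0 ⇒ b_2 = 1 − 1 − 0 = 0. So H_2 ≅ 0.

H_0 ≅ Z^2,  H_1 ≅ Z^3,  H_2 = 0.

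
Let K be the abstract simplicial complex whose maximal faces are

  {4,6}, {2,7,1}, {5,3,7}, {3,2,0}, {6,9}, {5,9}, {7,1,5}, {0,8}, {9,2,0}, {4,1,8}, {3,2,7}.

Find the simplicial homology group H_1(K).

Order the vertices as 0 < 1 < 2 < 3 < 4 < 5 < 6 < 7 < 8 < 9. Listing each simplex with vertices in this order, K has dimension 2 with simplices:

  0-simplices (10): [0], [1], [2], [3], [4], [5], [6], [7], [8], [9]
  1-simplices (19): [0,2], [0,3], [0,8], [0,9], [1,2], [1,4], [1,5], [1,7], [1,8], [2,3], [2,7], [2,9], [3,5], [3,7], [4,6], [4,8], [5,7], [5,9], [6,9]
  2-simplices (7): [0,2,3], [0,2,9], [1,2,7], [1,4,8], [1,5,7], [2,3,7], [3,5,7]

so the chain groups are C_0 ≅ Z^10, C_1 ≅ Z^19, C_2 ≅ Z^7.

Boundary ∂_1: C_1 → C_0 is given by ∂[p,q] = [q] − [p]. For instance
  ∂[3,7] = [7] − [3].
As a 10×19 matrix over Z this has rank 9, with invariant factors (1,1,1,1,1,1,1,1,1).

Boundary ∂_2: C_2 → C_1 maps a triangle to the signed sum of its edges. For instance
  ∂[1,2,7] = [2,7] − [1,7] + [1,2],
  ∂[3,5,7] = [5,7] − [3,7] + [3,5].
As a 19×7 matrix over Z this has rank 7, with invariant factors (1,1,1,1,1,1,1).

From H_k ≅ ker(∂_k) / im(∂_{k+1}) we obtain:

  H_1: rank ker ∂_1 − rank ∂_2 = (19 − 9) − 7 = 3, and the invariant factors of ∂_2 are all 1, so H_1 = Z^3.

H_1 ≅ Z^3.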